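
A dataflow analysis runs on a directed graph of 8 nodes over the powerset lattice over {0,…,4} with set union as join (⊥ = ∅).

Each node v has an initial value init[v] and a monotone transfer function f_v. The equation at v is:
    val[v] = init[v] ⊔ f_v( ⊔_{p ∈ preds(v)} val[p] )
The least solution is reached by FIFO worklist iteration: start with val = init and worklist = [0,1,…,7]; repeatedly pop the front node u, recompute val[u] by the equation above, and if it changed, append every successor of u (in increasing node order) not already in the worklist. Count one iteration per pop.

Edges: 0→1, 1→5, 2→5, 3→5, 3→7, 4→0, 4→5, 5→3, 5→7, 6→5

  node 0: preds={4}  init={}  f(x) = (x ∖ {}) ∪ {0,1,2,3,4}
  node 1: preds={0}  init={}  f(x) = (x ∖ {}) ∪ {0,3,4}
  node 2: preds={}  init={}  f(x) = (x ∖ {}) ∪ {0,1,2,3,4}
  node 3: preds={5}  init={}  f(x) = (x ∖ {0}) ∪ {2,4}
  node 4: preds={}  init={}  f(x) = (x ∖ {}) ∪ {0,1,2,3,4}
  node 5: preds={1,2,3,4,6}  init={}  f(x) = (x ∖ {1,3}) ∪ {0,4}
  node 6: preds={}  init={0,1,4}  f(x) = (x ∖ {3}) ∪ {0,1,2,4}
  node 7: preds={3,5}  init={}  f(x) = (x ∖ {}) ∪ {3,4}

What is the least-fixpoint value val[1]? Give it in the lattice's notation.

{0,1,2,3,4}

Worklist (11 pops):
  #1 pop 0: in={} → {0,1,2,3,4} (was {}); enqueue []
  #2 pop 1: in={0,1,2,3,4} → {0,1,2,3,4} (was {}); enqueue []
  #3 pop 2: in={} → {0,1,2,3,4} (was {}); enqueue []
  #4 pop 3: in={} → {2,4} (was {}); enqueue []
  #5 pop 4: in={} → {0,1,2,3,4} (was {}); enqueue [0]
  #6 pop 5: in={0,1,2,3,4} → {0,2,4} (was {}); enqueue [3]
  #7 pop 6: in={} → {0,1,2,4} (was {0,1,4}); enqueue [5]
  #8 pop 7: in={0,2,4} → {0,2,3,4} (was {}); enqueue []
  #9 pop 0: in={0,1,2,3,4} → {0,1,2,3,4} (no change)
  #10 pop 3: in={0,2,4} → {2,4} (no change)
  #11 pop 5: in={0,1,2,3,4} → {0,2,4} (no change)

Fixpoint:
  val[0] = {0,1,2,3,4}
  val[1] = {0,1,2,3,4}
  val[2] = {0,1,2,3,4}
  val[3] = {2,4}
  val[4] = {0,1,2,3,4}
  val[5] = {0,2,4}
  val[6] = {0,1,2,4}
  val[7] = {0,2,3,4}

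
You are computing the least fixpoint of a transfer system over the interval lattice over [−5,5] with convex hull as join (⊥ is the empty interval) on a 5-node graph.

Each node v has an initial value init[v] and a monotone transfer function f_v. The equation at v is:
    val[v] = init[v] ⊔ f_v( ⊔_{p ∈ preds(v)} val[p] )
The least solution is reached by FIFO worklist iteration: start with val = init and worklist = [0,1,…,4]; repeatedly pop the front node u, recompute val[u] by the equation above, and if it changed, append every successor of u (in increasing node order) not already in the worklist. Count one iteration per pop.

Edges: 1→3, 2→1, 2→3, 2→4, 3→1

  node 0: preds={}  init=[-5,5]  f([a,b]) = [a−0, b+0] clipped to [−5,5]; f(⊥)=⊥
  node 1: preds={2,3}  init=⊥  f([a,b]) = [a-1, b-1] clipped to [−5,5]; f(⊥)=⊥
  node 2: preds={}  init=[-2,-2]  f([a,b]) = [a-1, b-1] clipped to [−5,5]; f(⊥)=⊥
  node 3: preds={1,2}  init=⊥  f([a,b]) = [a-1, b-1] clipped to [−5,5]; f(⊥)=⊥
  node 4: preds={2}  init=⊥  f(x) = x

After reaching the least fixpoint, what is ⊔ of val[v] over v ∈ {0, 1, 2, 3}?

[-5,5]

Trace (8 dequeues):
  [1] u=0 | in ⊥ | out [-5,5] | ==
  [2] u=1 | in [-2,-2] | out [-3,-3] | prev ⊥ | push {}
  [3] u=2 | in ⊥ | out [-2,-2] | ==
  [4] u=3 | in [-3,-2] | out [-4,-3] | prev ⊥ | push {1}
  [5] u=4 | in [-2,-2] | out [-2,-2] | prev ⊥ | push {}
  [6] u=1 | in [-4,-2] | out [-5,-3] | prev [-3,-3] | push {3}
  [7] u=3 | in [-5,-2] | out [-5,-3] | prev [-4,-3] | push {1}
  [8] u=1 | in [-5,-2] | out [-5,-3] | ==

Converged values:
  [0] [-5,5]
  [1] [-5,-3]
  [2] [-2,-2]
  [3] [-5,-3]
  [4] [-2,-2]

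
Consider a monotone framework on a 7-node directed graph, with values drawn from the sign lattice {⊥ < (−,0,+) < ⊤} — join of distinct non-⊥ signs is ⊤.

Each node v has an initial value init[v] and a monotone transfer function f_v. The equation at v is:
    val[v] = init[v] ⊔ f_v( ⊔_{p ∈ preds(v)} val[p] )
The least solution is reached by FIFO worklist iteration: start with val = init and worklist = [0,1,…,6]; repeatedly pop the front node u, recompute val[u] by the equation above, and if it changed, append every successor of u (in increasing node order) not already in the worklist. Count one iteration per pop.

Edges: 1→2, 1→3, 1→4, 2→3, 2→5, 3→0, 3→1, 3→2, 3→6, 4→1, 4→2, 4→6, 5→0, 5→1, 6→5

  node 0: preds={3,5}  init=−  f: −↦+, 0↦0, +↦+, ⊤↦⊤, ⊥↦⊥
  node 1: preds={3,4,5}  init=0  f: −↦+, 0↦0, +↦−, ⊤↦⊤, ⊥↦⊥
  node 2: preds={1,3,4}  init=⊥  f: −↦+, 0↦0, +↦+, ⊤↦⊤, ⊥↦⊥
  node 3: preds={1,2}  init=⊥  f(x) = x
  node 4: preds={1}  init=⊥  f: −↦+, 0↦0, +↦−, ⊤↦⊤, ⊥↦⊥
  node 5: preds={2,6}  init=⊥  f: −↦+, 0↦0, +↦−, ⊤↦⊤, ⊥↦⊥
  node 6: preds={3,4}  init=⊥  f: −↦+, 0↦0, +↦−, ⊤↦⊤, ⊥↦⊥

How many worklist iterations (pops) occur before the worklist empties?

Worklist (11 pops):
  #1 pop 0: in=⊥ → − (no change)
  #2 pop 1: in=⊥ → 0 (no change)
  #3 pop 2: in=0 → 0 (was ⊥); enqueue []
  #4 pop 3: in=0 → 0 (was ⊥); enqueue [0,1,2]
  #5 pop 4: in=0 → 0 (was ⊥); enqueue []
  #6 pop 5: in=0 → 0 (was ⊥); enqueue []
  #7 pop 6: in=0 → 0 (was ⊥); enqueue [5]
  #8 pop 0: in=0 → ⊤ (was −); enqueue []
  #9 pop 1: in=0 → 0 (no change)
  #10 pop 2: in=0 → 0 (no change)
  #11 pop 5: in=0 → 0 (no change)

Fixpoint:
  val[0] = ⊤
  val[1] = 0
  val[2] = 0
  val[3] = 0
  val[4] = 0
  val[5] = 0
  val[6] = 0

11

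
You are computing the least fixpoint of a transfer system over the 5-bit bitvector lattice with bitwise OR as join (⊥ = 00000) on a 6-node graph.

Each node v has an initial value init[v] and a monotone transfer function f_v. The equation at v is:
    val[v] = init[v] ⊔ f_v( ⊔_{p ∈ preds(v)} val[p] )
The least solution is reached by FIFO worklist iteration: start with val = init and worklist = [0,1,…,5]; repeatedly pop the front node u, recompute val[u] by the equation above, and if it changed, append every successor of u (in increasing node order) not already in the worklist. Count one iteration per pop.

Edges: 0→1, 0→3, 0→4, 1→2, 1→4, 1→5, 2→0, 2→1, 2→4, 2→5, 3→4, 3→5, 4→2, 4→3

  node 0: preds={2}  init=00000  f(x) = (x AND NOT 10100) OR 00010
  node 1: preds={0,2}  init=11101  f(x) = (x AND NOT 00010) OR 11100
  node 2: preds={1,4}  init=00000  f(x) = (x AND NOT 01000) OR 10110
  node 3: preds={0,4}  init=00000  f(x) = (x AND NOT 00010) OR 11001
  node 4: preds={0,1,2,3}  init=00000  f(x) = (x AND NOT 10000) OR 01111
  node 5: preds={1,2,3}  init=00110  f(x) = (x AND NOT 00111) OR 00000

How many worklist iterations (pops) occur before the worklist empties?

12

Worklist (12 pops):
  #1 pop 0: in=00000 → 00010 (was 00000); enqueue []
  #2 pop 1: in=00010 → 11101 (no change)
  #3 pop 2: in=11101 → 10111 (was 00000); enqueue [0,1]
  #4 pop 3: in=00010 → 11001 (was 00000); enqueue []
  #5 pop 4: in=11111 → 01111 (was 00000); enqueue [2,3]
  #6 pop 5: in=11111 → 11110 (was 00110); enqueue []
  #7 pop 0: in=10111 → 00011 (was 00010); enqueue [4]
  #8 pop 1: in=10111 → 11101 (no change)
  #9 pop 2: in=11111 → 10111 (no change)
  #10 pop 3: in=01111 → 11101 (was 11001); enqueue [5]
  #11 pop 4: in=11111 → 01111 (no change)
  #12 pop 5: in=11111 → 11110 (no change)

Fixpoint:
  val[0] = 00011
  val[1] = 11101
  val[2] = 10111
  val[3] = 11101
  val[4] = 01111
  val[5] = 11110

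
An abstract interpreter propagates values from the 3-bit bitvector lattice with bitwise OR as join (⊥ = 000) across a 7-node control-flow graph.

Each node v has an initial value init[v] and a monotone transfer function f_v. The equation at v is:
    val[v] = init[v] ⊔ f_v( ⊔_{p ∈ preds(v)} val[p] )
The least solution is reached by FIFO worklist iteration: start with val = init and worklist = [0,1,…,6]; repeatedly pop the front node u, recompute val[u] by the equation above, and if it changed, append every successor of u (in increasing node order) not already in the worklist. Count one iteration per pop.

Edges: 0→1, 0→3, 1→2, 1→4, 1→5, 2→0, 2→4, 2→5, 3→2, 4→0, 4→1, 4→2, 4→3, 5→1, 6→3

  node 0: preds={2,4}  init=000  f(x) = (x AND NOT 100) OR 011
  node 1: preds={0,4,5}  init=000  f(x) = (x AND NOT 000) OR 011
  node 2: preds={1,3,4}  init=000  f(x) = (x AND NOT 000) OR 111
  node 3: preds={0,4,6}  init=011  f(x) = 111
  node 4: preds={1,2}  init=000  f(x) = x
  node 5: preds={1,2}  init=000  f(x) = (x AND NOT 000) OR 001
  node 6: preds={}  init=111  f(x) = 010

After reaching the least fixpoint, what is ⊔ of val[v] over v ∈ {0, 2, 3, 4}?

111

Trace (14 dequeues):
  [1] u=0 | in 000 | out 011 | prev 000 | push {}
  [2] u=1 | in 011 | out 011 | prev 000 | push {}
  [3] u=2 | in 011 | out 111 | prev 000 | push {0}
  [4] u=3 | in 111 | out 111 | prev 011 | push {2}
  [5] u=4 | in 111 | out 111 | prev 000 | push {1,3}
  [6] u=5 | in 111 | out 111 | prev 000 | push {}
  [7] u=6 | in 000 | out 111 | ==
  [8] u=0 | in 111 | out 011 | ==
  [9] u=2 | in 111 | out 111 | ==
  [10] u=1 | in 111 | out 111 | prev 011 | push {2,4,5}
  [11] u=3 | in 111 | out 111 | ==
  [12] u=2 | in 111 | out 111 | ==
  [13] u=4 | in 111 | out 111 | ==
  [14] u=5 | in 111 | out 111 | ==

Converged values:
  [0] 011
  [1] 111
  [2] 111
  [3] 111
  [4] 111
  [5] 111
  [6] 111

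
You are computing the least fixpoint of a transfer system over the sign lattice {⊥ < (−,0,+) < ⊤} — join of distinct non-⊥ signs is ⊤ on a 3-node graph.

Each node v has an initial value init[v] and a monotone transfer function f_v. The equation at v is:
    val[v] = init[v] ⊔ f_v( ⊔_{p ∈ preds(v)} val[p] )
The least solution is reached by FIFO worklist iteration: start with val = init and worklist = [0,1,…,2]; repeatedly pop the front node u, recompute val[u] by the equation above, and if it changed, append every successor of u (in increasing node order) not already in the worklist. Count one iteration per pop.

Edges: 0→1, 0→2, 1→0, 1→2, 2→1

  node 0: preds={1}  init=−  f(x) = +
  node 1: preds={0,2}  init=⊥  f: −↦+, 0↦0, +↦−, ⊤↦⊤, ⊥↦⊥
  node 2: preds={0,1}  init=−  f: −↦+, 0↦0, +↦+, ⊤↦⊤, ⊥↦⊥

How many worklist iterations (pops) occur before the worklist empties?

5

Worklist (5 pops):
  #1 pop 0: in=⊥ → ⊤ (was −); enqueue []
  #2 pop 1: in=⊤ → ⊤ (was ⊥); enqueue [0]
  #3 pop 2: in=⊤ → ⊤ (was −); enqueue [1]
  #4 pop 0: in=⊤ → ⊤ (no change)
  #5 pop 1: in=⊤ → ⊤ (no change)

Fixpoint:
  val[0] = ⊤
  val[1] = ⊤
  val[2] = ⊤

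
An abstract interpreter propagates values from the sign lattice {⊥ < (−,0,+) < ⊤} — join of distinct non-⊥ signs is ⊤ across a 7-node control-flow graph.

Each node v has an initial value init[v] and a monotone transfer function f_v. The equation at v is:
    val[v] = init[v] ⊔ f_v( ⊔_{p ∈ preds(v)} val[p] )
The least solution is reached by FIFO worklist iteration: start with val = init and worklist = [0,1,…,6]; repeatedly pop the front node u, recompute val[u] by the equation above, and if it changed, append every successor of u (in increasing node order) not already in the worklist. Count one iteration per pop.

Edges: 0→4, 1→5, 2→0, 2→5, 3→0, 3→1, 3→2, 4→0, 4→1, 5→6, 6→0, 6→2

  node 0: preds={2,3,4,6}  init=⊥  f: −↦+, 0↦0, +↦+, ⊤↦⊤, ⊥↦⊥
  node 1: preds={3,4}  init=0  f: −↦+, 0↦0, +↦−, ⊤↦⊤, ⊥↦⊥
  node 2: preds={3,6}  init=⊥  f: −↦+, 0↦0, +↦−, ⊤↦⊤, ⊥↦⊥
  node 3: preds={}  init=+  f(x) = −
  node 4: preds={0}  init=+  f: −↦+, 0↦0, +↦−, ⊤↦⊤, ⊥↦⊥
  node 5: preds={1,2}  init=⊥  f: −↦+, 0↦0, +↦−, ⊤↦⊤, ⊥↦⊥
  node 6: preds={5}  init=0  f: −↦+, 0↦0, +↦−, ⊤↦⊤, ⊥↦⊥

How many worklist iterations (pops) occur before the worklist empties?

Trace (10 dequeues):
  [1] u=0 | in ⊤ | out ⊤ | prev ⊥ | push {}
  [2] u=1 | in + | out ⊤ | prev 0 | push {}
  [3] u=2 | in ⊤ | out ⊤ | prev ⊥ | push {0}
  [4] u=3 | in ⊥ | out ⊤ | prev + | push {1,2}
  [5] u=4 | in ⊤ | out ⊤ | prev + | push {}
  [6] u=5 | in ⊤ | out ⊤ | prev ⊥ | push {}
  [7] u=6 | in ⊤ | out ⊤ | prev 0 | push {}
  [8] u=0 | in ⊤ | out ⊤ | ==
  [9] u=1 | in ⊤ | out ⊤ | ==
  [10] u=2 | in ⊤ | out ⊤ | ==

Converged values:
  [0] ⊤
  [1] ⊤
  [2] ⊤
  [3] ⊤
  [4] ⊤
  [5] ⊤
  [6] ⊤

10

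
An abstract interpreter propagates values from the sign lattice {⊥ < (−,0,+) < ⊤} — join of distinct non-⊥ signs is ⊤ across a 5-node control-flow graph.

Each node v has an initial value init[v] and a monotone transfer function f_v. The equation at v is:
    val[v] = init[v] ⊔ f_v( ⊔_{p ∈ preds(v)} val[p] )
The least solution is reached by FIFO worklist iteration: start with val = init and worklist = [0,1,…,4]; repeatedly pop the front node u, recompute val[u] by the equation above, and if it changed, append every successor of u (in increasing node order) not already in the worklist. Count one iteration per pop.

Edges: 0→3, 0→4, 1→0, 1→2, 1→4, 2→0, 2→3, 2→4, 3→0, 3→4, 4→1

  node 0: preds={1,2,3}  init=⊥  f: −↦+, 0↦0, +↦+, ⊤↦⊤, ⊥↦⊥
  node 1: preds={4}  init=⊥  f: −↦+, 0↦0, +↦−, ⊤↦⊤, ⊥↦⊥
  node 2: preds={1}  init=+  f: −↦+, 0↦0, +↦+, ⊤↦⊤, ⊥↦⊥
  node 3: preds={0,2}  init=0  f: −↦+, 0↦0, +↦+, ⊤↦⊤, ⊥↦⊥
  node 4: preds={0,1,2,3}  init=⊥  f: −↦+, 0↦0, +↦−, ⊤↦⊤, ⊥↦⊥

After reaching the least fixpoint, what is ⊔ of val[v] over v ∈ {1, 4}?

Iteration log — 12 steps:
  step 1. node 0  ⊔preds=⊤  new=⊤  old=⊥  +wl: 
  step 2. node 1  ⊔preds=⊥  new=⊥  stable
  step 3. node 2  ⊔preds=⊥  new=+  stable
  step 4. node 3  ⊔preds=⊤  new=⊤  old=0  +wl: 0
  step 5. node 4  ⊔preds=⊤  new=⊤  old=⊥  +wl: 1
  step 6. node 0  ⊔preds=⊤  new=⊤  stable
  step 7. node 1  ⊔preds=⊤  new=⊤  old=⊥  +wl: 0,2,4
  step 8. node 0  ⊔preds=⊤  new=⊤  stable
  step 9. node 2  ⊔preds=⊤  new=⊤  old=+  +wl: 0,3
  step 10. node 4  ⊔preds=⊤  new=⊤  stable
  step 11. node 0  ⊔preds=⊤  new=⊤  stable
  step 12. node 3  ⊔preds=⊤  new=⊤  stable

Least fixpoint reached:
  node 0: ⊤
  node 1: ⊤
  node 2: ⊤
  node 3: ⊤
  node 4: ⊤

⊤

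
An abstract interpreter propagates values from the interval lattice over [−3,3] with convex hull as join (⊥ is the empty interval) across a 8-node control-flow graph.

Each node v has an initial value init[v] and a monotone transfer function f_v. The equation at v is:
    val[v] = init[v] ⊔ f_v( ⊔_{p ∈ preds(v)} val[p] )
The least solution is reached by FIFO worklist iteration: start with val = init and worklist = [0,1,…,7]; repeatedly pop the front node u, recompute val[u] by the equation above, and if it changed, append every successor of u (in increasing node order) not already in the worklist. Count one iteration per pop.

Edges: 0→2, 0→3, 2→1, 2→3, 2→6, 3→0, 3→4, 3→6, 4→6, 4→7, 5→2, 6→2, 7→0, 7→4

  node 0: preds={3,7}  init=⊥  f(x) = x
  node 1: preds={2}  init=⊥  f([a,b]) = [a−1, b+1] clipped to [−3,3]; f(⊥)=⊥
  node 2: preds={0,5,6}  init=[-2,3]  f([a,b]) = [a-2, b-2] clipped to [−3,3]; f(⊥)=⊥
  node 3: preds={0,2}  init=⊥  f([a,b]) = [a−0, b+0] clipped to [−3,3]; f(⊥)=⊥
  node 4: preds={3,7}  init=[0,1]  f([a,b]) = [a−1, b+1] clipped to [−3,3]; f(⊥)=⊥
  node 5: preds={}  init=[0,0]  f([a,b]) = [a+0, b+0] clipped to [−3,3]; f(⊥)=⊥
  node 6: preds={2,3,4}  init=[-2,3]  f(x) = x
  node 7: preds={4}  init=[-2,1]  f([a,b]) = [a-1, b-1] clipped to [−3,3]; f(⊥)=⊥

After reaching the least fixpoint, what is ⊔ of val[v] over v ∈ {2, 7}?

[-3,3]

Trace (13 dequeues):
  [1] u=0 | in [-2,1] | out [-2,1] | prev ⊥ | push {}
  [2] u=1 | in [-2,3] | out [-3,3] | prev ⊥ | push {}
  [3] u=2 | in [-2,3] | out [-3,3] | prev [-2,3] | push {1}
  [4] u=3 | in [-3,3] | out [-3,3] | prev ⊥ | push {0}
  [5] u=4 | in [-3,3] | out [-3,3] | prev [0,1] | push {}
  [6] u=5 | in ⊥ | out [0,0] | ==
  [7] u=6 | in [-3,3] | out [-3,3] | prev [-2,3] | push {2}
  [8] u=7 | in [-3,3] | out [-3,2] | prev [-2,1] | push {4}
  [9] u=1 | in [-3,3] | out [-3,3] | ==
  [10] u=0 | in [-3,3] | out [-3,3] | prev [-2,1] | push {3}
  [11] u=2 | in [-3,3] | out [-3,3] | ==
  [12] u=4 | in [-3,3] | out [-3,3] | ==
  [13] u=3 | in [-3,3] | out [-3,3] | ==

Converged values:
  [0] [-3,3]
  [1] [-3,3]
  [2] [-3,3]
  [3] [-3,3]
  [4] [-3,3]
  [5] [0,0]
  [6] [-3,3]
  [7] [-3,2]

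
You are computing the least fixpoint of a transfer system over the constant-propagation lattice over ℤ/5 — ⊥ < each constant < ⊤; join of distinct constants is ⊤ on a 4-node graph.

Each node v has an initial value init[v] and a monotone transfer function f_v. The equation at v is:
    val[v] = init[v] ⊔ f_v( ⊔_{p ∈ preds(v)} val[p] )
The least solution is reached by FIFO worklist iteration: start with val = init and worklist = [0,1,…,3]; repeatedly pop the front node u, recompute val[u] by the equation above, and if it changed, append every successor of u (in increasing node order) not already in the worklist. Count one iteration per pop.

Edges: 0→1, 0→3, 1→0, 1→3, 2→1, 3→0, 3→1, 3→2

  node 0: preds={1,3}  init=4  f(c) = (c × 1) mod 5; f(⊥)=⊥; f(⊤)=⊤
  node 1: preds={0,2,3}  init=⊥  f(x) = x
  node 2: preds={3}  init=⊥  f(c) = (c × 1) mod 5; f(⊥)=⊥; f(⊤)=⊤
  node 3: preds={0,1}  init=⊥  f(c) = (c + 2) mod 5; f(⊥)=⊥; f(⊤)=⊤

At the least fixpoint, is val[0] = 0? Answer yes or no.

Worklist (12 pops):
  #1 pop 0: in=⊥ → 4 (no change)
  #2 pop 1: in=4 → 4 (was ⊥); enqueue [0]
  #3 pop 2: in=⊥ → ⊥ (no change)
  #4 pop 3: in=4 → 1 (was ⊥); enqueue [1,2]
  #5 pop 0: in=⊤ → ⊤ (was 4); enqueue [3]
  #6 pop 1: in=⊤ → ⊤ (was 4); enqueue [0]
  #7 pop 2: in=1 → 1 (was ⊥); enqueue [1]
  #8 pop 3: in=⊤ → ⊤ (was 1); enqueue [2]
  #9 pop 0: in=⊤ → ⊤ (no change)
  #10 pop 1: in=⊤ → ⊤ (no change)
  #11 pop 2: in=⊤ → ⊤ (was 1); enqueue [1]
  #12 pop 1: in=⊤ → ⊤ (no change)

Fixpoint:
  val[0] = ⊤
  val[1] = ⊤
  val[2] = ⊤
  val[3] = ⊤

no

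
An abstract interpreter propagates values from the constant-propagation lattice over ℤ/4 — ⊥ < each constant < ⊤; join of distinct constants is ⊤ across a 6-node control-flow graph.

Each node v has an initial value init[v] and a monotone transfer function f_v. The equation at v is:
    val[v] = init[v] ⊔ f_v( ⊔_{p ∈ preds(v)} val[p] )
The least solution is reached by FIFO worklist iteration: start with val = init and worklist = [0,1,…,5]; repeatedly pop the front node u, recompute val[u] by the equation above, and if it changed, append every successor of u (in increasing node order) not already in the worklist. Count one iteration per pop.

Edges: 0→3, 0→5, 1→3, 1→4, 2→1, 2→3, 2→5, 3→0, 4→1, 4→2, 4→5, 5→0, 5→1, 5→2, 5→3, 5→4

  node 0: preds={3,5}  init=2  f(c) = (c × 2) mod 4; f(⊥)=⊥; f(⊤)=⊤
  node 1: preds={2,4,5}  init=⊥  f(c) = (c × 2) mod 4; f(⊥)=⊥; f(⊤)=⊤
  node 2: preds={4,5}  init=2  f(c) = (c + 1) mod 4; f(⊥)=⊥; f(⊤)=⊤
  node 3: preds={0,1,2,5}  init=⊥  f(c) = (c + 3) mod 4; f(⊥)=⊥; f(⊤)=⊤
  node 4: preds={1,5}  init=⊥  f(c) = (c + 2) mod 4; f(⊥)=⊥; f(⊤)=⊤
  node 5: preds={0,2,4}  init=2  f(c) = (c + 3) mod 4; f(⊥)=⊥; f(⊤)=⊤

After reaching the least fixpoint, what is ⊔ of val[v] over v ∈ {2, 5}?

⊤

Worklist (11 pops):
  #1 pop 0: in=2 → ⊤ (was 2); enqueue []
  #2 pop 1: in=2 → 0 (was ⊥); enqueue []
  #3 pop 2: in=2 → ⊤ (was 2); enqueue [1]
  #4 pop 3: in=⊤ → ⊤ (was ⊥); enqueue [0]
  #5 pop 4: in=⊤ → ⊤ (was ⊥); enqueue [2]
  #6 pop 5: in=⊤ → ⊤ (was 2); enqueue [3,4]
  #7 pop 1: in=⊤ → ⊤ (was 0); enqueue []
  #8 pop 0: in=⊤ → ⊤ (no change)
  #9 pop 2: in=⊤ → ⊤ (no change)
  #10 pop 3: in=⊤ → ⊤ (no change)
  #11 pop 4: in=⊤ → ⊤ (no change)

Fixpoint:
  val[0] = ⊤
  val[1] = ⊤
  val[2] = ⊤
  val[3] = ⊤
  val[4] = ⊤
  val[5] = ⊤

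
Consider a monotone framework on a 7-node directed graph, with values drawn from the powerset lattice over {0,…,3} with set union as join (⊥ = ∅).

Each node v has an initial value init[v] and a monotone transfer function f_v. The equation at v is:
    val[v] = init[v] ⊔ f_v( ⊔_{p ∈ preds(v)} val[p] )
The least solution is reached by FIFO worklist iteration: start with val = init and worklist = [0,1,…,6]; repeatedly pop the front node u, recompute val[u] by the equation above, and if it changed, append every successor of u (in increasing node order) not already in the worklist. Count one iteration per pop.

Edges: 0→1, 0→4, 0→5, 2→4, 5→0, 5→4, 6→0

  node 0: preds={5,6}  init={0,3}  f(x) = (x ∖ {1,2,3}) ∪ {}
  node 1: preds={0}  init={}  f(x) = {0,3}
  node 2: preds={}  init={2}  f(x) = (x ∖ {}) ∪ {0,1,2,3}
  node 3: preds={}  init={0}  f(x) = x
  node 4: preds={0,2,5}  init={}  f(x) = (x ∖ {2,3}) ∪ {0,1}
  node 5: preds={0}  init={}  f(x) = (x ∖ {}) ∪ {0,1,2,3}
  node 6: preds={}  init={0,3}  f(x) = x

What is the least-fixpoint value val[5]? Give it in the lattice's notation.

Iteration log — 9 steps:
  step 1. node 0  ⊔preds={0,3}  new={0,3}  stable
  step 2. node 1  ⊔preds={0,3}  new={0,3}  old={}  +wl: 
  step 3. node 2  ⊔preds={}  new={0,1,2,3}  old={2}  +wl: 
  step 4. node 3  ⊔preds={}  new={0}  stable
  step 5. node 4  ⊔preds={0,1,2,3}  new={0,1}  old={}  +wl: 
  step 6. node 5  ⊔preds={0,3}  new={0,1,2,3}  old={}  +wl: 0,4
  step 7. node 6  ⊔preds={}  new={0,3}  stable
  step 8. node 0  ⊔preds={0,1,2,3}  new={0,3}  stable
  step 9. node 4  ⊔preds={0,1,2,3}  new={0,1}  stable

Least fixpoint reached:
  node 0: {0,3}
  node 1: {0,3}
  node 2: {0,1,2,3}
  node 3: {0}
  node 4: {0,1}
  node 5: {0,1,2,3}
  node 6: {0,3}

{0,1,2,3}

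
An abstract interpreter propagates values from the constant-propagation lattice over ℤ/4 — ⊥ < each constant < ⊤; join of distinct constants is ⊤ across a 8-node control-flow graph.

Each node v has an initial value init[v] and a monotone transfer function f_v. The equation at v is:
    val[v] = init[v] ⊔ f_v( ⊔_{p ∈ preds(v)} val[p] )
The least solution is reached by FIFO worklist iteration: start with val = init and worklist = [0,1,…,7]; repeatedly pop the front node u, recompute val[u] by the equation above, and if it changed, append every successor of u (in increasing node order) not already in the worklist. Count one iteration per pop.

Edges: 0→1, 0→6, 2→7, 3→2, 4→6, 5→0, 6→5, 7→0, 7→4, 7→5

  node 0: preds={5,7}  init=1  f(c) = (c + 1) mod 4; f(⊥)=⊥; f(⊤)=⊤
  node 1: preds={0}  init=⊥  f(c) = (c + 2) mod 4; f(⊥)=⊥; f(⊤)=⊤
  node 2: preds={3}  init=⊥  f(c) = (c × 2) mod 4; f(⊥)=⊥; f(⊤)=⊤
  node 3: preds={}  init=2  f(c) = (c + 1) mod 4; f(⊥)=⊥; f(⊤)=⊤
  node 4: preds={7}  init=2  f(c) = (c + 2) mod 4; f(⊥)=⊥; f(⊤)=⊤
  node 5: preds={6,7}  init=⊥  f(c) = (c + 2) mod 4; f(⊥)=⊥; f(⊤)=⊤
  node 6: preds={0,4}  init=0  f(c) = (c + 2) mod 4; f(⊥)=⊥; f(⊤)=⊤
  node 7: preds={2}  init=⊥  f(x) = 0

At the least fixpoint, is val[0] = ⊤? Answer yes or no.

Worklist (14 pops):
  #1 pop 0: in=⊥ → 1 (no change)
  #2 pop 1: in=1 → 3 (was ⊥); enqueue []
  #3 pop 2: in=2 → 0 (was ⊥); enqueue []
  #4 pop 3: in=⊥ → 2 (no change)
  #5 pop 4: in=⊥ → 2 (no change)
  #6 pop 5: in=0 → 2 (was ⊥); enqueue [0]
  #7 pop 6: in=⊤ → ⊤ (was 0); enqueue [5]
  #8 pop 7: in=0 → 0 (was ⊥); enqueue [4]
  #9 pop 0: in=⊤ → ⊤ (was 1); enqueue [1,6]
  #10 pop 5: in=⊤ → ⊤ (was 2); enqueue [0]
  #11 pop 4: in=0 → 2 (no change)
  #12 pop 1: in=⊤ → ⊤ (was 3); enqueue []
  #13 pop 6: in=⊤ → ⊤ (no change)
  #14 pop 0: in=⊤ → ⊤ (no change)

Fixpoint:
  val[0] = ⊤
  val[1] = ⊤
  val[2] = 0
  val[3] = 2
  val[4] = 2
  val[5] = ⊤
  val[6] = ⊤
  val[7] = 0

yes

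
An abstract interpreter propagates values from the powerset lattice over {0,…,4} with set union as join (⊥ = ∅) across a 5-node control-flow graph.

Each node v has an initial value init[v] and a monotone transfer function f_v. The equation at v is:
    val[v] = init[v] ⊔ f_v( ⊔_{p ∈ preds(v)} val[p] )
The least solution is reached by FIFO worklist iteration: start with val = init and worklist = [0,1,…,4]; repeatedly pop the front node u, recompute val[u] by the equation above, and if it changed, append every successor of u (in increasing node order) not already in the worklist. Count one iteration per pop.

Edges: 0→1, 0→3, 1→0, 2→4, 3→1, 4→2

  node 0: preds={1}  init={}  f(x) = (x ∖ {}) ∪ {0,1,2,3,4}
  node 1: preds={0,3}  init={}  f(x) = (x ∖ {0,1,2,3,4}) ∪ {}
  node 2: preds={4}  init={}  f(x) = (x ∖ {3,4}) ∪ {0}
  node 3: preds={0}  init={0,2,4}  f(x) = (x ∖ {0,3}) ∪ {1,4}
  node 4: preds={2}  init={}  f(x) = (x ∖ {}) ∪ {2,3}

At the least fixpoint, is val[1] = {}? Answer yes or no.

Trace (8 dequeues):
  [1] u=0 | in {} | out {0,1,2,3,4} | prev {} | push {}
  [2] u=1 | in {0,1,2,3,4} | out {} | ==
  [3] u=2 | in {} | out {0} | prev {} | push {}
  [4] u=3 | in {0,1,2,3,4} | out {0,1,2,4} | prev {0,2,4} | push {1}
  [5] u=4 | in {0} | out {0,2,3} | prev {} | push {2}
  [6] u=1 | in {0,1,2,3,4} | out {} | ==
  [7] u=2 | in {0,2,3} | out {0,2} | prev {0} | push {4}
  [8] u=4 | in {0,2} | out {0,2,3} | ==

Converged values:
  [0] {0,1,2,3,4}
  [1] {}
  [2] {0,2}
  [3] {0,1,2,4}
  [4] {0,2,3}

yes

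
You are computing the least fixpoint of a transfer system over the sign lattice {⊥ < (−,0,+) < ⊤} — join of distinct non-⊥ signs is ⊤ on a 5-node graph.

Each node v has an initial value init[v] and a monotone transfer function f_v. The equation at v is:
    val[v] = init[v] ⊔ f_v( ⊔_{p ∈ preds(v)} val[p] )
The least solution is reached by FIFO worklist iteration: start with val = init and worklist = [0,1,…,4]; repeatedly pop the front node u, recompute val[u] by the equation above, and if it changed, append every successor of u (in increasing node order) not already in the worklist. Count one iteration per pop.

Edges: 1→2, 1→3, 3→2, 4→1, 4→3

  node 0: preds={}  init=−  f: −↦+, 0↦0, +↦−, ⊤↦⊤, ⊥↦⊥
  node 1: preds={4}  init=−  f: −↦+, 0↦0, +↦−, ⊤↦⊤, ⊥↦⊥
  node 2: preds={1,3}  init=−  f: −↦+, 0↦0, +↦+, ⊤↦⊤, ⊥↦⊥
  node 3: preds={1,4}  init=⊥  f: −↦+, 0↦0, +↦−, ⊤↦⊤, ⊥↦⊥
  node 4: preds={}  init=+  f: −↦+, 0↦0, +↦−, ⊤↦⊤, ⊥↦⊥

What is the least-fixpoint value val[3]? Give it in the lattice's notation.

Trace (6 dequeues):
  [1] u=0 | in ⊥ | out − | ==
  [2] u=1 | in + | out − | ==
  [3] u=2 | in − | out ⊤ | prev − | push {}
  [4] u=3 | in ⊤ | out ⊤ | prev ⊥ | push {2}
  [5] u=4 | in ⊥ | out + | ==
  [6] u=2 | in ⊤ | out ⊤ | ==

Converged values:
  [0] −
  [1] −
  [2] ⊤
  [3] ⊤
  [4] +

⊤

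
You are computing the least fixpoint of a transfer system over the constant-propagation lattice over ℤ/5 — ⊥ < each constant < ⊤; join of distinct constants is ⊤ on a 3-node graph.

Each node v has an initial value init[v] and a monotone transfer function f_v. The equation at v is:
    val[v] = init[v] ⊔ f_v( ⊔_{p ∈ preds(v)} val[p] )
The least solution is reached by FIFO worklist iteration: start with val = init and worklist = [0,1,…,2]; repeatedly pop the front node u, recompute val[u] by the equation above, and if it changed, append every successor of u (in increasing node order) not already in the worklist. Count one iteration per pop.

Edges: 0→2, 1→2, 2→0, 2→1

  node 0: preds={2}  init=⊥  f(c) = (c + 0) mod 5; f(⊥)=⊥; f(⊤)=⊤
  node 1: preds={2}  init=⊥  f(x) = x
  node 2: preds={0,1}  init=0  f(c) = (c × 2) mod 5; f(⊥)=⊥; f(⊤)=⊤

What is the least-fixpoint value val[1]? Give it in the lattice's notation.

Iteration log — 3 steps:
  step 1. node 0  ⊔preds=0  new=0  old=⊥  +wl: 
  step 2. node 1  ⊔preds=0  new=0  old=⊥  +wl: 
  step 3. node 2  ⊔preds=0  new=0  stable

Least fixpoint reached:
  node 0: 0
  node 1: 0
  node 2: 0

0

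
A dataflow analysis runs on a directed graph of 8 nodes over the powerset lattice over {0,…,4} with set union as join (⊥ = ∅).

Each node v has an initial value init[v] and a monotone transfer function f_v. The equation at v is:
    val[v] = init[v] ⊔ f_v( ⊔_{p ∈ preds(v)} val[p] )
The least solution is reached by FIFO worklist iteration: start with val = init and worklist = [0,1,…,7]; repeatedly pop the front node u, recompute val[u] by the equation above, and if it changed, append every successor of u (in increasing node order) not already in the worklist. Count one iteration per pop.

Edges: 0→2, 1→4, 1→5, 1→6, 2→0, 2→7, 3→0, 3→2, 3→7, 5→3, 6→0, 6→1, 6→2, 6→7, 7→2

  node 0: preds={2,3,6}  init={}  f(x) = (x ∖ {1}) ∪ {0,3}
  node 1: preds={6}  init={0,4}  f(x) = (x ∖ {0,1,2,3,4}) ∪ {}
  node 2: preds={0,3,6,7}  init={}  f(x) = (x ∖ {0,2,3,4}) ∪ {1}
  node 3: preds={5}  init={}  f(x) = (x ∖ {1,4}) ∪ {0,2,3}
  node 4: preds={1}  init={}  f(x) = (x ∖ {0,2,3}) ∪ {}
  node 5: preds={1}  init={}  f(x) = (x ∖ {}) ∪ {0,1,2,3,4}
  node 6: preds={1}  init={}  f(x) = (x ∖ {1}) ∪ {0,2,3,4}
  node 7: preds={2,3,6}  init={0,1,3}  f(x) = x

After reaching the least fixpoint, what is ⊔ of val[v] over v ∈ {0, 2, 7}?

{0,1,2,3,4}

Iteration log — 12 steps:
  step 1. node 0  ⊔preds={}  new={0,3}  old={}  +wl: 
  step 2. node 1  ⊔preds={}  new={0,4}  stable
  step 3. node 2  ⊔preds={0,1,3}  new={1}  old={}  +wl: 0
  step 4. node 3  ⊔preds={}  new={0,2,3}  old={}  +wl: 2
  step 5. node 4  ⊔preds={0,4}  new={4}  old={}  +wl: 
  step 6. node 5  ⊔preds={0,4}  new={0,1,2,3,4}  old={}  +wl: 3
  step 7. node 6  ⊔preds={0,4}  new={0,2,3,4}  old={}  +wl: 1
  step 8. node 7  ⊔preds={0,1,2,3,4}  new={0,1,2,3,4}  old={0,1,3}  +wl: 
  step 9. node 0  ⊔preds={0,1,2,3,4}  new={0,2,3,4}  old={0,3}  +wl: 
  step 10. node 2  ⊔preds={0,1,2,3,4}  new={1}  stable
  step 11. node 3  ⊔preds={0,1,2,3,4}  new={0,2,3}  stable
  step 12. node 1  ⊔preds={0,2,3,4}  new={0,4}  stable

Least fixpoint reached:
  node 0: {0,2,3,4}
  node 1: {0,4}
  node 2: {1}
  node 3: {0,2,3}
  node 4: {4}
  node 5: {0,1,2,3,4}
  node 6: {0,2,3,4}
  node 7: {0,1,2,3,4}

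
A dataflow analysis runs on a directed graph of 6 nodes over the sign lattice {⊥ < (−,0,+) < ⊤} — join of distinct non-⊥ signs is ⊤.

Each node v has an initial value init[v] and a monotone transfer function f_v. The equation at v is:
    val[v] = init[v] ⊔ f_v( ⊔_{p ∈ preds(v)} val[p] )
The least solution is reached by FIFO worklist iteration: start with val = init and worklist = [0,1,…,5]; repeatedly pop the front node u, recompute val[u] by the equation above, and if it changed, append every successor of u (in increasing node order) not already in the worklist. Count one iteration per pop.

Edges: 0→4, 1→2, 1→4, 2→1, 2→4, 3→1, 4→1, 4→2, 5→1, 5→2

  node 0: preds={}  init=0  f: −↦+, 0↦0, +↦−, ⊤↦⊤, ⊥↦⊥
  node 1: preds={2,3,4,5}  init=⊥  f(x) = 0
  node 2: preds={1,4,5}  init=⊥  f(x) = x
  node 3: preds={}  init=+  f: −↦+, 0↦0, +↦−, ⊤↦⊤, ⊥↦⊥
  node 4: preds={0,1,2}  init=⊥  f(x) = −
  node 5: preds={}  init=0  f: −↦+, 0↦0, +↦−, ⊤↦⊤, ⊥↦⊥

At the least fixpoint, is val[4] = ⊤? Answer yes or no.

no

Iteration log — 10 steps:
  step 1. node 0  ⊔preds=⊥  new=0  stable
  step 2. node 1  ⊔preds=⊤  new=0  old=⊥  +wl: 
  step 3. node 2  ⊔preds=0  new=0  old=⊥  +wl: 1
  step 4. node 3  ⊔preds=⊥  new=+  stable
  step 5. node 4  ⊔preds=0  new=−  old=⊥  +wl: 2
  step 6. node 5  ⊔preds=⊥  new=0  stable
  step 7. node 1  ⊔preds=⊤  new=0  stable
  step 8. node 2  ⊔preds=⊤  new=⊤  old=0  +wl: 1,4
  step 9. node 1  ⊔preds=⊤  new=0  stable
  step 10. node 4  ⊔preds=⊤  new=−  stable

Least fixpoint reached:
  node 0: 0
  node 1: 0
  node 2: ⊤
  node 3: +
  node 4: −
  node 5: 0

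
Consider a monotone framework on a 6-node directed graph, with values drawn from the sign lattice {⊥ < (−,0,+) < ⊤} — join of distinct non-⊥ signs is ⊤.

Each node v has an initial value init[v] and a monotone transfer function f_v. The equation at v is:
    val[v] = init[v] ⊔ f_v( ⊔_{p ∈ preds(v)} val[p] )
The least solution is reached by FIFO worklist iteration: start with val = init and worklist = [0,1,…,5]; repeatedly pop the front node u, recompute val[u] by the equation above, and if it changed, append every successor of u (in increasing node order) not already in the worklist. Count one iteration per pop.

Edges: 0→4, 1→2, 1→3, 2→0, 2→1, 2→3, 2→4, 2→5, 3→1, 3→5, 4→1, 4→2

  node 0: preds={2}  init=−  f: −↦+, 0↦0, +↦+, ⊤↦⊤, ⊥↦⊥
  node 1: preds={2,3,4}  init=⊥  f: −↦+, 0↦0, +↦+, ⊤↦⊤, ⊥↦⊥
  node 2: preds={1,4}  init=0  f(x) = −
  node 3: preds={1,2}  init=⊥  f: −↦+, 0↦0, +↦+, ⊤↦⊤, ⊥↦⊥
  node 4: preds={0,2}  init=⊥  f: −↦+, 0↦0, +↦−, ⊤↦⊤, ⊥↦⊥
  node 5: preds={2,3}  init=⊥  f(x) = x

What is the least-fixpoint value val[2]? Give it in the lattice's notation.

⊤

Worklist (10 pops):
  #1 pop 0: in=0 → ⊤ (was −); enqueue []
  #2 pop 1: in=0 → 0 (was ⊥); enqueue []
  #3 pop 2: in=0 → ⊤ (was 0); enqueue [0,1]
  #4 pop 3: in=⊤ → ⊤ (was ⊥); enqueue []
  #5 pop 4: in=⊤ → ⊤ (was ⊥); enqueue [2]
  #6 pop 5: in=⊤ → ⊤ (was ⊥); enqueue []
  #7 pop 0: in=⊤ → ⊤ (no change)
  #8 pop 1: in=⊤ → ⊤ (was 0); enqueue [3]
  #9 pop 2: in=⊤ → ⊤ (no change)
  #10 pop 3: in=⊤ → ⊤ (no change)

Fixpoint:
  val[0] = ⊤
  val[1] = ⊤
  val[2] = ⊤
  val[3] = ⊤
  val[4] = ⊤
  val[5] = ⊤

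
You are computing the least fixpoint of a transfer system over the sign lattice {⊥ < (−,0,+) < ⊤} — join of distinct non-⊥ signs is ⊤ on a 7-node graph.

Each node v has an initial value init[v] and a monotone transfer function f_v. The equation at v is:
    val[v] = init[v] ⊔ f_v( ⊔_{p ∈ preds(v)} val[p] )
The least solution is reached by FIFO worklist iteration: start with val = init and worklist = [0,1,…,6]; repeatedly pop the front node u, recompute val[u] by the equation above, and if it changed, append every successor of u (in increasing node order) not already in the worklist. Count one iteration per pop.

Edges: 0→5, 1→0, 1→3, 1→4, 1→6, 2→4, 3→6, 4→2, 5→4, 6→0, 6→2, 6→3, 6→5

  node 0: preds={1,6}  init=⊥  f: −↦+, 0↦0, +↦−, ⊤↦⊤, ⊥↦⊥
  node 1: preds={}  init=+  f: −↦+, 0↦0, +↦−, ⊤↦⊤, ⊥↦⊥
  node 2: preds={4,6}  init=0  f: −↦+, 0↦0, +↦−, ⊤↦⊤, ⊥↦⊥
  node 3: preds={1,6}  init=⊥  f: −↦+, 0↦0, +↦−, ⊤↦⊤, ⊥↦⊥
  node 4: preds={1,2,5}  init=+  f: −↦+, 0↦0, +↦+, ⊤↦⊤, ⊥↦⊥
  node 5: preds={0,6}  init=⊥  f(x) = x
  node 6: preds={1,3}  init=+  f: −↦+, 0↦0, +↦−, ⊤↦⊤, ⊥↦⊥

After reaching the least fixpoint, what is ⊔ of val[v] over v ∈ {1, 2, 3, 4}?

⊤

Worklist (13 pops):
  #1 pop 0: in=+ → − (was ⊥); enqueue []
  #2 pop 1: in=⊥ → + (no change)
  #3 pop 2: in=+ → ⊤ (was 0); enqueue []
  #4 pop 3: in=+ → − (was ⊥); enqueue []
  #5 pop 4: in=⊤ → ⊤ (was +); enqueue [2]
  #6 pop 5: in=⊤ → ⊤ (was ⊥); enqueue [4]
  #7 pop 6: in=⊤ → ⊤ (was +); enqueue [0,3,5]
  #8 pop 2: in=⊤ → ⊤ (no change)
  #9 pop 4: in=⊤ → ⊤ (no change)
  #10 pop 0: in=⊤ → ⊤ (was −); enqueue []
  #11 pop 3: in=⊤ → ⊤ (was −); enqueue [6]
  #12 pop 5: in=⊤ → ⊤ (no change)
  #13 pop 6: in=⊤ → ⊤ (no change)

Fixpoint:
  val[0] = ⊤
  val[1] = +
  val[2] = ⊤
  val[3] = ⊤
  val[4] = ⊤
  val[5] = ⊤
  val[6] = ⊤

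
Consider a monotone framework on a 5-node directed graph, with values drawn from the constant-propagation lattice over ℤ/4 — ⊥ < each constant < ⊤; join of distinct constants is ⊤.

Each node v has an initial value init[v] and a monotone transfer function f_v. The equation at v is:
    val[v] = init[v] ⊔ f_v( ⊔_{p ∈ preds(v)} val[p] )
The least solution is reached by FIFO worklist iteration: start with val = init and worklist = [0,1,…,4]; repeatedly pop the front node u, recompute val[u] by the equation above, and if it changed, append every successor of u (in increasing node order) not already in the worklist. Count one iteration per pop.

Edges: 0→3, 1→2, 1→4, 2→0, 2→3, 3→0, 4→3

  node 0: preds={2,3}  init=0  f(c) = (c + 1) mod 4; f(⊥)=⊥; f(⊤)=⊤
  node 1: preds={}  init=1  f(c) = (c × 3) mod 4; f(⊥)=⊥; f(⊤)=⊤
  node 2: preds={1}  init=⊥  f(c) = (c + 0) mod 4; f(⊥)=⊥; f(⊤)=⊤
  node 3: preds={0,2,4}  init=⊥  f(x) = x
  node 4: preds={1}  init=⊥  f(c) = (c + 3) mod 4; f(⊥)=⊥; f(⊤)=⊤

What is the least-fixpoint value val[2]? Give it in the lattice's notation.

Iteration log — 7 steps:
  step 1. node 0  ⊔preds=⊥  new=0  stable
  step 2. node 1  ⊔preds=⊥  new=1  stable
  step 3. node 2  ⊔preds=1  new=1  old=⊥  +wl: 0
  step 4. node 3  ⊔preds=⊤  new=⊤  old=⊥  +wl: 
  step 5. node 4  ⊔preds=1  new=0  old=⊥  +wl: 3
  step 6. node 0  ⊔preds=⊤  new=⊤  old=0  +wl: 
  step 7. node 3  ⊔preds=⊤  new=⊤  stable

Least fixpoint reached:
  node 0: ⊤
  node 1: 1
  node 2: 1
  node 3: ⊤
  node 4: 0

1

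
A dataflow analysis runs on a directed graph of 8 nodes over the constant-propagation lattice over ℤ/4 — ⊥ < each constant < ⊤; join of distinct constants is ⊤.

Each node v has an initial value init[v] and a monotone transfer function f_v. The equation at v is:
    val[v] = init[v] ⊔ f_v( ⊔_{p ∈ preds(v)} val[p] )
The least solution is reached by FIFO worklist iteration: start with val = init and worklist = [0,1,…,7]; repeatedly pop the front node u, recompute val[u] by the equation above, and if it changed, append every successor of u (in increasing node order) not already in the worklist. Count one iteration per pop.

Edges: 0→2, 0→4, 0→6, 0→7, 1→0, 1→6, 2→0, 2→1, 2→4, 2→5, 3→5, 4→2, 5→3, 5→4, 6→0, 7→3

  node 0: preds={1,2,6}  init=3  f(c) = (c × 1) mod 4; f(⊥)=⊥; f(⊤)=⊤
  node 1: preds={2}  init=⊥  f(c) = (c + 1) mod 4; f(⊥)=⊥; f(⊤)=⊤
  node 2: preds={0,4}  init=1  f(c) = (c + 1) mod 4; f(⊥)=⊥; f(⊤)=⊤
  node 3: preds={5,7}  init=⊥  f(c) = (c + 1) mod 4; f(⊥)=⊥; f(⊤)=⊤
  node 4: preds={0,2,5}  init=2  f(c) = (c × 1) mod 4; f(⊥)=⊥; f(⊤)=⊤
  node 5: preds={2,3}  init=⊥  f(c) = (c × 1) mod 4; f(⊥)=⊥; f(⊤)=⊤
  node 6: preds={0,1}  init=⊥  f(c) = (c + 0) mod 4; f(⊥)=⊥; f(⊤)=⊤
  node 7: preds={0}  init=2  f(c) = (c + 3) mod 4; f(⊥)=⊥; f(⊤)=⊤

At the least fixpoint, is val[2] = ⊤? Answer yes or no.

Trace (16 dequeues):
  [1] u=0 | in 1 | out ⊤ | prev 3 | push {}
  [2] u=1 | in 1 | out 2 | prev ⊥ | push {0}
  [3] u=2 | in ⊤ | out ⊤ | prev 1 | push {1}
  [4] u=3 | in 2 | out 3 | prev ⊥ | push {}
  [5] u=4 | in ⊤ | out ⊤ | prev 2 | push {2}
  [6] u=5 | in ⊤ | out ⊤ | prev ⊥ | push {3,4}
  [7] u=6 | in ⊤ | out ⊤ | prev ⊥ | push {}
  [8] u=7 | in ⊤ | out ⊤ | prev 2 | push {}
  [9] u=0 | in ⊤ | out ⊤ | ==
  [10] u=1 | in ⊤ | out ⊤ | prev 2 | push {0,6}
  [11] u=2 | in ⊤ | out ⊤ | ==
  [12] u=3 | in ⊤ | out ⊤ | prev 3 | push {5}
  [13] u=4 | in ⊤ | out ⊤ | ==
  [14] u=0 | in ⊤ | out ⊤ | ==
  [15] u=6 | in ⊤ | out ⊤ | ==
  [16] u=5 | in ⊤ | out ⊤ | ==

Converged values:
  [0] ⊤
  [1] ⊤
  [2] ⊤
  [3] ⊤
  [4] ⊤
  [5] ⊤
  [6] ⊤
  [7] ⊤

yes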